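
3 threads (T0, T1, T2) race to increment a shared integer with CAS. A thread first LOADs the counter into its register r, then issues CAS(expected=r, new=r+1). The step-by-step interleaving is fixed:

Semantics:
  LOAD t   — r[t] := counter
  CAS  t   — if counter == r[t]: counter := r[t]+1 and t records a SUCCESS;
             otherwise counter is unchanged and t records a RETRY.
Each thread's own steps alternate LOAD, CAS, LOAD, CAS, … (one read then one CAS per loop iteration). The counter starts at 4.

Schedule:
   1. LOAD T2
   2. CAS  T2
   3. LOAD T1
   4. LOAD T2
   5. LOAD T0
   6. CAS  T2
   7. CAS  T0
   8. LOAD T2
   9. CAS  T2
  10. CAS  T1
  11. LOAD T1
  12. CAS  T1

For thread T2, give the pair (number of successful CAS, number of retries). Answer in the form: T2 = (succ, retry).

T2 = (3, 0)

T2 LOAD — after: cnt=4, r=4 — load
T2 CAS — after: cnt=5, r=4 — ok
T1 LOAD — after: cnt=5, r=5 — load
T2 LOAD — after: cnt=5, r=5 — load
T0 LOAD — after: cnt=5, r=5 — load
T2 CAS — after: cnt=6, r=5 — ok
T0 CAS — after: cnt=6, r=5 — retry
T2 LOAD — after: cnt=6, r=6 — load
T2 CAS — after: cnt=7, r=6 — ok
T1 CAS — after: cnt=7, r=5 — retry
T1 LOAD — after: cnt=7, r=7 — load
T1 CAS — after: cnt=8, r=7 — ok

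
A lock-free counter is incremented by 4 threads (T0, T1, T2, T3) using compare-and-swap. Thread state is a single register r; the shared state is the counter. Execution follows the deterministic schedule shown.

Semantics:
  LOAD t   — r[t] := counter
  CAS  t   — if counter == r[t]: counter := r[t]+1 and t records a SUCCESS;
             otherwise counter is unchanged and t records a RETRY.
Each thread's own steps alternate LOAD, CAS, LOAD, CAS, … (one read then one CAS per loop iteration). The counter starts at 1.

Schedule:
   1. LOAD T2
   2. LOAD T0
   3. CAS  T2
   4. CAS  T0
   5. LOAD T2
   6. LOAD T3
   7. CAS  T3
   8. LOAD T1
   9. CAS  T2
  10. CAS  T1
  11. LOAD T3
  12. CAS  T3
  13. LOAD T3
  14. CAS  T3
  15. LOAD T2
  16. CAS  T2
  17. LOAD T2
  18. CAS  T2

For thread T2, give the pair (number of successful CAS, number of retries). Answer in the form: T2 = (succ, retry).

1. LOAD T2 → mem=1 r[T2]=1 [LOAD]
2. LOAD T0 → mem=1 r[T0]=1 [LOAD]
3. CAS T2 → mem=2 r[T2]=1 [OK]
4. CAS T0 → mem=2 r[T0]=1 [RETRY]
5. LOAD T2 → mem=2 r[T2]=2 [LOAD]
6. LOAD T3 → mem=2 r[T3]=2 [LOAD]
7. CAS T3 → mem=3 r[T3]=2 [OK]
8. LOAD T1 → mem=3 r[T1]=3 [LOAD]
9. CAS T2 → mem=3 r[T2]=2 [RETRY]
10. CAS T1 → mem=4 r[T1]=3 [OK]
11. LOAD T3 → mem=4 r[T3]=4 [LOAD]
12. CAS T3 → mem=5 r[T3]=4 [OK]
13. LOAD T3 → mem=5 r[T3]=5 [LOAD]
14. CAS T3 → mem=6 r[T3]=5 [OK]
15. LOAD T2 → mem=6 r[T2]=6 [LOAD]
16. CAS T2 → mem=7 r[T2]=6 [OK]
17. LOAD T2 → mem=7 r[T2]=7 [LOAD]
18. CAS T2 → mem=8 r[T2]=7 [OK]

T2 = (3, 1)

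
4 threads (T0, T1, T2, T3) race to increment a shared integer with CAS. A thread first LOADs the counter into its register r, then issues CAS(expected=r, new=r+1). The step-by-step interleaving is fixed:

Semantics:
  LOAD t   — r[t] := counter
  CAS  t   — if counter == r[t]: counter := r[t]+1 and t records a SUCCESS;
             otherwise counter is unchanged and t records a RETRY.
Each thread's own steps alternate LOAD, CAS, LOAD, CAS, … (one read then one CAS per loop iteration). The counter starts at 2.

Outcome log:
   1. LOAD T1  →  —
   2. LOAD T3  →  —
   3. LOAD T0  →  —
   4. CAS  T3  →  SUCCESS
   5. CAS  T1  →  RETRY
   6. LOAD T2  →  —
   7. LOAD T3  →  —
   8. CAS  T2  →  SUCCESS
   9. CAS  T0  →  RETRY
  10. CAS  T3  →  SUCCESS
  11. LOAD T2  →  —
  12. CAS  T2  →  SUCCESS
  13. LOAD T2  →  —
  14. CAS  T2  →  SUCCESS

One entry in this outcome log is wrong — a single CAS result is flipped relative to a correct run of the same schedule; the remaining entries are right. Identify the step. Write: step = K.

Re-executing:
1. LOAD T1 → mem=2 r[T1]=2 [LOAD]
2. LOAD T3 → mem=2 r[T3]=2 [LOAD]
3. LOAD T0 → mem=2 r[T0]=2 [LOAD]
4. CAS T3 → mem=3 r[T3]=2 [OK]
5. CAS T1 → mem=3 r[T1]=2 [RETRY]
6. LOAD T2 → mem=3 r[T2]=3 [LOAD]
7. LOAD T3 → mem=3 r[T3]=3 [LOAD]
8. CAS T2 → mem=4 r[T2]=3 [OK]
9. CAS T0 → mem=4 r[T0]=2 [RETRY]
10. CAS T3 → mem=4 r[T3]=3 [RETRY]
11. LOAD T2 → mem=4 r[T2]=4 [LOAD]
12. CAS T2 → mem=5 r[T2]=4 [OK]
13. LOAD T2 → mem=5 r[T2]=5 [LOAD]
14. CAS T2 → mem=6 r[T2]=5 [OK]
Flip is step 10.

step = 10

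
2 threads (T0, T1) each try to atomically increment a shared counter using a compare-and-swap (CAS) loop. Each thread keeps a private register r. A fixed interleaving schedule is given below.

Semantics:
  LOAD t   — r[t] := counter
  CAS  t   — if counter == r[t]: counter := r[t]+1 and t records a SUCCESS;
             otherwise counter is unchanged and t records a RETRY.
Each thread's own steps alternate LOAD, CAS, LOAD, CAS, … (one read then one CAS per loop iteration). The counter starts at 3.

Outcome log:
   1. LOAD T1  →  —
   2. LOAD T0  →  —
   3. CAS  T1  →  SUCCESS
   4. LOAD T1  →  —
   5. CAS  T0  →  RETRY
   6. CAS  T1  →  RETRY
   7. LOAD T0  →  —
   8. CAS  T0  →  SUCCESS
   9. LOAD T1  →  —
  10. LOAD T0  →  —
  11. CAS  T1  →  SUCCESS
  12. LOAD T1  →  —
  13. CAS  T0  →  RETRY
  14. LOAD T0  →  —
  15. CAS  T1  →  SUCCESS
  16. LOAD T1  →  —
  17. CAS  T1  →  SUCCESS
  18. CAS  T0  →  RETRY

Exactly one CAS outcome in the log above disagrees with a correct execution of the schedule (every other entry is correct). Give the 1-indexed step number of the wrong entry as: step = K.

step = 6

Reference trace:
1. LOAD T1 → mem=3 r[T1]=3 [LOAD]
2. LOAD T0 → mem=3 r[T0]=3 [LOAD]
3. CAS T1 → mem=4 r[T1]=3 [OK]
4. LOAD T1 → mem=4 r[T1]=4 [LOAD]
5. CAS T0 → mem=4 r[T0]=3 [RETRY]
6. CAS T1 → mem=5 r[T1]=4 [OK]
7. LOAD T0 → mem=5 r[T0]=5 [LOAD]
8. CAS T0 → mem=6 r[T0]=5 [OK]
9. LOAD T1 → mem=6 r[T1]=6 [LOAD]
10. LOAD T0 → mem=6 r[T0]=6 [LOAD]
11. CAS T1 → mem=7 r[T1]=6 [OK]
12. LOAD T1 → mem=7 r[T1]=7 [LOAD]
13. CAS T0 → mem=7 r[T0]=6 [RETRY]
14. LOAD T0 → mem=7 r[T0]=7 [LOAD]
15. CAS T1 → mem=8 r[T1]=7 [OK]
16. LOAD T1 → mem=8 r[T1]=8 [LOAD]
17. CAS T1 → mem=9 r[T1]=8 [OK]
18. CAS T0 → mem=9 r[T0]=7 [RETRY]
Mismatch at 6.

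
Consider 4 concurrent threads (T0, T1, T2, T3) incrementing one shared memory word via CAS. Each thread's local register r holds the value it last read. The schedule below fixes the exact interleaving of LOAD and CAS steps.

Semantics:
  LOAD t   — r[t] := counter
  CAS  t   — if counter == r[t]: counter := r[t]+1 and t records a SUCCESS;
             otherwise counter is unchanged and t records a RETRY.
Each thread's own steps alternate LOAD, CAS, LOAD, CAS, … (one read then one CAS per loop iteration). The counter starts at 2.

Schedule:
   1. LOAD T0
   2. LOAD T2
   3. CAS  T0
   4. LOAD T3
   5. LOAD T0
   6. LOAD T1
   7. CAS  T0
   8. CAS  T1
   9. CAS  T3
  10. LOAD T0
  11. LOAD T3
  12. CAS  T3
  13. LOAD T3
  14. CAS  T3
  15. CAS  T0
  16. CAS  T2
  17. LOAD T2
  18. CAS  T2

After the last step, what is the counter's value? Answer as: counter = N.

counter = 7

   1) LOAD T0:  M=2  r_T0=2
   2) LOAD T2:  M=2  r_T2=2
   3) CAS  T0:  M=3  r_T0=2 ✓
   4) LOAD T3:  M=3  r_T3=3
   5) LOAD T0:  M=3  r_T0=3
   6) LOAD T1:  M=3  r_T1=3
   7) CAS  T0:  M=4  r_T0=3 ✓
   8) CAS  T1:  M=4  r_T1=3 ✗
   9) CAS  T3:  M=4  r_T3=3 ✗
  10) LOAD T0:  M=4  r_T0=4
  11) LOAD T3:  M=4  r_T3=4
  12) CAS  T3:  M=5  r_T3=4 ✓
  13) LOAD T3:  M=5  r_T3=5
  14) CAS  T3:  M=6  r_T3=5 ✓
  15) CAS  T0:  M=6  r_T0=4 ✗
  16) CAS  T2:  M=6  r_T2=2 ✗
  17) LOAD T2:  M=6  r_T2=6
  18) CAS  T2:  M=7  r_T2=6 ✓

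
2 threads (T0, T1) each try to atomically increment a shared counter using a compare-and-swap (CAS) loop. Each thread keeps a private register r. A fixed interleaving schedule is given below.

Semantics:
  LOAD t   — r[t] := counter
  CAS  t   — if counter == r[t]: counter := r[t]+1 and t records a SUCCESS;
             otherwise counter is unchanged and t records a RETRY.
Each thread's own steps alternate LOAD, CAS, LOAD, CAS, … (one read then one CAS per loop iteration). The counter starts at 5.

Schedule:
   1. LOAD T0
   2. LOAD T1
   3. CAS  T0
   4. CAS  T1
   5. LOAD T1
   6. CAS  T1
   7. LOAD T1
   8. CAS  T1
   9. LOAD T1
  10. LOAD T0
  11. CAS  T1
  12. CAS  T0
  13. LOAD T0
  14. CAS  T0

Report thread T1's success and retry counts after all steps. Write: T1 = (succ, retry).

T1 = (3, 1)

#1 T0 reads 5
#2 T1 reads 5
#3 T0 CAS(5→6) writes; counter now 6
#4 T1 CAS(5→6) fails; counter now 6
#5 T1 reads 6
#6 T1 CAS(6→7) writes; counter now 7
#7 T1 reads 7
#8 T1 CAS(7→8) writes; counter now 8
#9 T1 reads 8
#10 T0 reads 8
#11 T1 CAS(8→9) writes; counter now 9
#12 T0 CAS(8→9) fails; counter now 9
#13 T0 reads 9
#14 T0 CAS(9→10) writes; counter now 10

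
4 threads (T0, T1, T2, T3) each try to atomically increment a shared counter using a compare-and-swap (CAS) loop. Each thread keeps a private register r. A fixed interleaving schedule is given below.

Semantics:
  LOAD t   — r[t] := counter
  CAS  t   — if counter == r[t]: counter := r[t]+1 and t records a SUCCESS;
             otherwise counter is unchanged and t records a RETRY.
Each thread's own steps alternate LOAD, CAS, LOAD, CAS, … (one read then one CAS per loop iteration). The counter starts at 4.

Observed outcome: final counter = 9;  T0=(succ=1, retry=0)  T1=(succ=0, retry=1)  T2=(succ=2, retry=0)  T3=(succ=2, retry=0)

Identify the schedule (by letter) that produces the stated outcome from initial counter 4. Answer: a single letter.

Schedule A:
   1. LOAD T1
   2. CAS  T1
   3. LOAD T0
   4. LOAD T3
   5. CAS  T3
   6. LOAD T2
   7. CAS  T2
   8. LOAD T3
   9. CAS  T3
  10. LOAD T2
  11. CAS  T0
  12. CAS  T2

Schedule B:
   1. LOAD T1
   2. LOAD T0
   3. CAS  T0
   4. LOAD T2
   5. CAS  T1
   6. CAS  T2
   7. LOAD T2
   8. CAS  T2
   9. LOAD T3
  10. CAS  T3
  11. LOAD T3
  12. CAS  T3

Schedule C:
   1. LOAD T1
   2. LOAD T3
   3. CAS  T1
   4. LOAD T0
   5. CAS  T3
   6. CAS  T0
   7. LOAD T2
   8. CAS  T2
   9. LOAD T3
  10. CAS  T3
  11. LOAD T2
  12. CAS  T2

Simulating candidate B:
[1] T1.load  rd  (counter 4, T1.r 4)
[2] T0.load  rd  (counter 4, T0.r 4)
[3] T0.cas  hit  (counter 5, T0.r 4)
[4] T2.load  rd  (counter 5, T2.r 5)
[5] T1.cas  miss  (counter 5, T1.r 4)
[6] T2.cas  hit  (counter 6, T2.r 5)
[7] T2.load  rd  (counter 6, T2.r 6)
[8] T2.cas  hit  (counter 7, T2.r 6)
[9] T3.load  rd  (counter 7, T3.r 7)
[10] T3.cas  hit  (counter 8, T3.r 7)
[11] T3.load  rd  (counter 8, T3.r 8)
[12] T3.cas  hit  (counter 9, T3.r 8)

B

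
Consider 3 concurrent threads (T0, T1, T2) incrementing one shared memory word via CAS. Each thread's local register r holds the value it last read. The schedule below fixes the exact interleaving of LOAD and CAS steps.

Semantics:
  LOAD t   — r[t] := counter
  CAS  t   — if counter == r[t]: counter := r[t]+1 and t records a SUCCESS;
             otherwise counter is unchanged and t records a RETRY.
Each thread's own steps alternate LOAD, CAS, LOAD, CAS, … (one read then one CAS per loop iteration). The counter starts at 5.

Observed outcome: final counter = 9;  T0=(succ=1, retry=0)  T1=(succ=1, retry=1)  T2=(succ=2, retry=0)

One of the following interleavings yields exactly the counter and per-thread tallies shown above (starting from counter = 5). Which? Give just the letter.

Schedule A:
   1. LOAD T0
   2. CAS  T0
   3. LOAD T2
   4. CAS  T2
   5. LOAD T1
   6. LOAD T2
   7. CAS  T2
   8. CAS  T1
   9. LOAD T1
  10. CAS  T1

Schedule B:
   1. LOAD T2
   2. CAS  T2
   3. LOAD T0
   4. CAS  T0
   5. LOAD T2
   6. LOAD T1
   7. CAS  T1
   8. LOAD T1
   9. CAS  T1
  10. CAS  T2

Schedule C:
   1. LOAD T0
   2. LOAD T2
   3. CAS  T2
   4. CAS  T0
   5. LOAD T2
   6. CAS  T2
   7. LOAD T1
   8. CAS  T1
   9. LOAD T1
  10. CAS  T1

A

Tracing schedule A:
1. LOAD T0 → mem=5 r[T0]=5 [LOAD]
2. CAS T0 → mem=6 r[T0]=5 [OK]
3. LOAD T2 → mem=6 r[T2]=6 [LOAD]
4. CAS T2 → mem=7 r[T2]=6 [OK]
5. LOAD T1 → mem=7 r[T1]=7 [LOAD]
6. LOAD T2 → mem=7 r[T2]=7 [LOAD]
7. CAS T2 → mem=8 r[T2]=7 [OK]
8. CAS T1 → mem=8 r[T1]=7 [RETRY]
9. LOAD T1 → mem=8 r[T1]=8 [LOAD]
10. CAS T1 → mem=9 r[T1]=8 [OK]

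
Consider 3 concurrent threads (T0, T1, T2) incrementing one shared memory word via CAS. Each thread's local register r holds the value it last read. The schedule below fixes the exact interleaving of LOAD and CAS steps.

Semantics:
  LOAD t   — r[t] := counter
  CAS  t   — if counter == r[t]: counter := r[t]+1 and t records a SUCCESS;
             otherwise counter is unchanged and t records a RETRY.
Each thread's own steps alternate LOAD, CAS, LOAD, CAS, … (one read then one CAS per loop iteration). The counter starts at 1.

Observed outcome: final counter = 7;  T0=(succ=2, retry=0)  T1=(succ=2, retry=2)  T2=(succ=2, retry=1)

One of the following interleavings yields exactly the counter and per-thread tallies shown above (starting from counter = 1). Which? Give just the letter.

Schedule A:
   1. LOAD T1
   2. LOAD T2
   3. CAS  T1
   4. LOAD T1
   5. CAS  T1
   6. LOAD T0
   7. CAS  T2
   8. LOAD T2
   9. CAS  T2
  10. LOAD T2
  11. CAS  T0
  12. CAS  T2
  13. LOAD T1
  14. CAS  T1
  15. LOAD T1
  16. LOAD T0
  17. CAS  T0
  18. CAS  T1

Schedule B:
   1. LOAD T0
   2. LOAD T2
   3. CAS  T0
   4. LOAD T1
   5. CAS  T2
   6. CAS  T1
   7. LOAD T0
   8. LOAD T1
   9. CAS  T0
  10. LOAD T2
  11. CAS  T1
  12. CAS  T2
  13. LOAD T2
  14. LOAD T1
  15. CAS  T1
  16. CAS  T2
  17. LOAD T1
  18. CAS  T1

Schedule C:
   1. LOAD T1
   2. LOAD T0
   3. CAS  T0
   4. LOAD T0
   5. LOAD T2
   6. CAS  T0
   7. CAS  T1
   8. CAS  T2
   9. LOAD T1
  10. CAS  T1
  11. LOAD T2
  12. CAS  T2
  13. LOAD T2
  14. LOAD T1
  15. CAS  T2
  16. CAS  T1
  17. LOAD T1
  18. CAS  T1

Simulating candidate C:
#1 T1 reads 1
#2 T0 reads 1
#3 T0 CAS(1→2) writes; counter now 2
#4 T0 reads 2
#5 T2 reads 2
#6 T0 CAS(2→3) writes; counter now 3
#7 T1 CAS(1→2) fails; counter now 3
#8 T2 CAS(2→3) fails; counter now 3
#9 T1 reads 3
#10 T1 CAS(3→4) writes; counter now 4
#11 T2 reads 4
#12 T2 CAS(4→5) writes; counter now 5
#13 T2 reads 5
#14 T1 reads 5
#15 T2 CAS(5→6) writes; counter now 6
#16 T1 CAS(5→6) fails; counter now 6
#17 T1 reads 6
#18 T1 CAS(6→7) writes; counter now 7

C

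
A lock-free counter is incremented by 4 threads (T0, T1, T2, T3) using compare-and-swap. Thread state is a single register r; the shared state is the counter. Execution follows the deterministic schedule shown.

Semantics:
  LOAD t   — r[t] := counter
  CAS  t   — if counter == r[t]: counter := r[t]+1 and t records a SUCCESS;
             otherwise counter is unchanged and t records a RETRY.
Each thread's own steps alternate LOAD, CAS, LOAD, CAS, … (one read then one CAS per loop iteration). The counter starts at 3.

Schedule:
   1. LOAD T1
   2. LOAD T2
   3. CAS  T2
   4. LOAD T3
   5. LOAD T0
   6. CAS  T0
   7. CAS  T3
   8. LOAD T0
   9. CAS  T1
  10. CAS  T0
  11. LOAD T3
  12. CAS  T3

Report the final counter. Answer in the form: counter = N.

counter = 7

T1 LOAD — after: cnt=3, r=3 — load
T2 LOAD — after: cnt=3, r=3 — load
T2 CAS — after: cnt=4, r=3 — ok
T3 LOAD — after: cnt=4, r=4 — load
T0 LOAD — after: cnt=4, r=4 — load
T0 CAS — after: cnt=5, r=4 — ok
T3 CAS — after: cnt=5, r=4 — retry
T0 LOAD — after: cnt=5, r=5 — load
T1 CAS — after: cnt=5, r=3 — retry
T0 CAS — after: cnt=6, r=5 — ok
T3 LOAD — after: cnt=6, r=6 — load
T3 CAS — after: cnt=7, r=6 — ok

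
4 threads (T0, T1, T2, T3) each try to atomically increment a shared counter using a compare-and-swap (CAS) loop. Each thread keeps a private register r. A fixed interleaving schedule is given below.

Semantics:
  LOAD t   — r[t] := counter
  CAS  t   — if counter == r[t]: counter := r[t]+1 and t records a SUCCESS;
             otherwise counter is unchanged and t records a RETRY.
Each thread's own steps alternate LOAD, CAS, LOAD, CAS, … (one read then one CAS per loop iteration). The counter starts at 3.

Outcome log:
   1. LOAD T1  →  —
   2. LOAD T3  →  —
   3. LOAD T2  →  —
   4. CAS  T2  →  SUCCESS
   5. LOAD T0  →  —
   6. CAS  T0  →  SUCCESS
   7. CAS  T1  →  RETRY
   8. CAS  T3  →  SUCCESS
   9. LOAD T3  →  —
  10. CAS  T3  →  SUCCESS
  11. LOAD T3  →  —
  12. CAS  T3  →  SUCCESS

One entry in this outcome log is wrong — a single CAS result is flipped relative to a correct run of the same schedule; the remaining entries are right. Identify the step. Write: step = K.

Re-executing:
step 1: T1 LOAD ⇒ load; ctr=3 reg=3
step 2: T3 LOAD ⇒ load; ctr=3 reg=3
step 3: T2 LOAD ⇒ load; ctr=3 reg=3
step 4: T2 CAS ⇒ ok; ctr=4 reg=3
step 5: T0 LOAD ⇒ load; ctr=4 reg=4
step 6: T0 CAS ⇒ ok; ctr=5 reg=4
step 7: T1 CAS ⇒ retry; ctr=5 reg=3
step 8: T3 CAS ⇒ retry; ctr=5 reg=3
step 9: T3 LOAD ⇒ load; ctr=5 reg=5
step 10: T3 CAS ⇒ ok; ctr=6 reg=5
step 11: T3 LOAD ⇒ load; ctr=6 reg=6
step 12: T3 CAS ⇒ ok; ctr=7 reg=6
Log disagrees first at step 8.

step = 8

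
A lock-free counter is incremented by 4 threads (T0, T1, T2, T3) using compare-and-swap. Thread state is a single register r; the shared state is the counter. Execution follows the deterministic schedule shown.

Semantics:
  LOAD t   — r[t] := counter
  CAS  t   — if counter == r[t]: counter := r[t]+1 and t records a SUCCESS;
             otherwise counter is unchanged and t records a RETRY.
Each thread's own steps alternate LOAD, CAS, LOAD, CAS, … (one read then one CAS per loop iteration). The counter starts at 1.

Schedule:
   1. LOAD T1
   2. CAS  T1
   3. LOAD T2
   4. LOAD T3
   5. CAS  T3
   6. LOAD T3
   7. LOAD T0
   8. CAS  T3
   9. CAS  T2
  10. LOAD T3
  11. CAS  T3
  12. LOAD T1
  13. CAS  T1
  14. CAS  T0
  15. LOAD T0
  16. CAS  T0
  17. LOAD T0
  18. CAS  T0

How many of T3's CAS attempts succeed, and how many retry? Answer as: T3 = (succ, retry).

step 1: T1 LOAD ⇒ load; ctr=1 reg=1
step 2: T1 CAS ⇒ ok; ctr=2 reg=1
step 3: T2 LOAD ⇒ load; ctr=2 reg=2
step 4: T3 LOAD ⇒ load; ctr=2 reg=2
step 5: T3 CAS ⇒ ok; ctr=3 reg=2
step 6: T3 LOAD ⇒ load; ctr=3 reg=3
step 7: T0 LOAD ⇒ load; ctr=3 reg=3
step 8: T3 CAS ⇒ ok; ctr=4 reg=3
step 9: T2 CAS ⇒ retry; ctr=4 reg=2
step 10: T3 LOAD ⇒ load; ctr=4 reg=4
step 11: T3 CAS ⇒ ok; ctr=5 reg=4
step 12: T1 LOAD ⇒ load; ctr=5 reg=5
step 13: T1 CAS ⇒ ok; ctr=6 reg=5
step 14: T0 CAS ⇒ retry; ctr=6 reg=3
step 15: T0 LOAD ⇒ load; ctr=6 reg=6
step 16: T0 CAS ⇒ ok; ctr=7 reg=6
step 17: T0 LOAD ⇒ load; ctr=7 reg=7
step 18: T0 CAS ⇒ ok; ctr=8 reg=7

T3 = (3, 0)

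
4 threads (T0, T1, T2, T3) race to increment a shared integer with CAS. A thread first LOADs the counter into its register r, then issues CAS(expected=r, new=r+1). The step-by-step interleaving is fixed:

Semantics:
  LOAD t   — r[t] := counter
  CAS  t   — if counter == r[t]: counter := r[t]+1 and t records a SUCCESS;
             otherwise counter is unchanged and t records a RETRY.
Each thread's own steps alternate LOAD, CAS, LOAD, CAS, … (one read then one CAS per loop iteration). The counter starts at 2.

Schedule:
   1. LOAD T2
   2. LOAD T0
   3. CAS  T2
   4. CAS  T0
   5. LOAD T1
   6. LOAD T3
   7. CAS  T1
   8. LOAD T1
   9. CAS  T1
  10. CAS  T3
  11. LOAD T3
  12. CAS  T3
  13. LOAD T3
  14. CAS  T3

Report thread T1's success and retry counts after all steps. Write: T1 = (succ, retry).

   1) LOAD T2:  M=2  r_T2=2
   2) LOAD T0:  M=2  r_T0=2
   3) CAS  T2:  M=3  r_T2=2 ✓
   4) CAS  T0:  M=3  r_T0=2 ✗
   5) LOAD T1:  M=3  r_T1=3
   6) LOAD T3:  M=3  r_T3=3
   7) CAS  T1:  M=4  r_T1=3 ✓
   8) LOAD T1:  M=4  r_T1=4
   9) CAS  T1:  M=5  r_T1=4 ✓
  10) CAS  T3:  M=5  r_T3=3 ✗
  11) LOAD T3:  M=5  r_T3=5
  12) CAS  T3:  M=6  r_T3=5 ✓
  13) LOAD T3:  M=6  r_T3=6
  14) CAS  T3:  M=7  r_T3=6 ✓

T1 = (2, 0)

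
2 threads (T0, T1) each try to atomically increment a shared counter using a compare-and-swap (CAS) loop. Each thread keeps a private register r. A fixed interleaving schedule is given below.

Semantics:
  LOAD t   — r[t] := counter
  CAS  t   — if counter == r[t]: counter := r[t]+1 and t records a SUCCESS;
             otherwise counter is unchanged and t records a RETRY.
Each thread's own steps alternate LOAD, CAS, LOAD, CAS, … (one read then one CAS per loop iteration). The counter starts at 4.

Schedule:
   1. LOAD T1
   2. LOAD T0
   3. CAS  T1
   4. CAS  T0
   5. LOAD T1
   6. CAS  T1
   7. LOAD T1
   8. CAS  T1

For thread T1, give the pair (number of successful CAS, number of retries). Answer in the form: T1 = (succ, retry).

T1 = (3, 0)

step 1: T1 LOAD ⇒ load; ctr=4 reg=4
step 2: T0 LOAD ⇒ load; ctr=4 reg=4
step 3: T1 CAS ⇒ ok; ctr=5 reg=4
step 4: T0 CAS ⇒ retry; ctr=5 reg=4
step 5: T1 LOAD ⇒ load; ctr=5 reg=5
step 6: T1 CAS ⇒ ok; ctr=6 reg=5
step 7: T1 LOAD ⇒ load; ctr=6 reg=6
step 8: T1 CAS ⇒ ok; ctr=7 reg=6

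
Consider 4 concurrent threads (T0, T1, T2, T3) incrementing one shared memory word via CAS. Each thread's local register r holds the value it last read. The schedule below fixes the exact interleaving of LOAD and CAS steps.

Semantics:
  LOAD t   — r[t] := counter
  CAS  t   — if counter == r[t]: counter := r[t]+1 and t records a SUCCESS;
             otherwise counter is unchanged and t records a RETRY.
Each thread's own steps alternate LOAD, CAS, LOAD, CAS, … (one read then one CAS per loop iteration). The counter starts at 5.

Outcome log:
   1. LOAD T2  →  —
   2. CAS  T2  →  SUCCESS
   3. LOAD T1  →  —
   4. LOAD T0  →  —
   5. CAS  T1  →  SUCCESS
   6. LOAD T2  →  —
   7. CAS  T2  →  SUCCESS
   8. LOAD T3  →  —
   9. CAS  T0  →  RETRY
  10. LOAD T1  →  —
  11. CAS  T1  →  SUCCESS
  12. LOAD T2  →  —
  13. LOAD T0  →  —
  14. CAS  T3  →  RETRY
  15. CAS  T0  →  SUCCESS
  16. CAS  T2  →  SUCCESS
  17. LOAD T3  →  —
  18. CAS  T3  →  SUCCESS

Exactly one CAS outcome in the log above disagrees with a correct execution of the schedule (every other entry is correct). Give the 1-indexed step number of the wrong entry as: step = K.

Reference trace:
step 1: T2 LOAD ⇒ load; ctr=5 reg=5
step 2: T2 CAS ⇒ ok; ctr=6 reg=5
step 3: T1 LOAD ⇒ load; ctr=6 reg=6
step 4: T0 LOAD ⇒ load; ctr=6 reg=6
step 5: T1 CAS ⇒ ok; ctr=7 reg=6
step 6: T2 LOAD ⇒ load; ctr=7 reg=7
step 7: T2 CAS ⇒ ok; ctr=8 reg=7
step 8: T3 LOAD ⇒ load; ctr=8 reg=8
step 9: T0 CAS ⇒ retry; ctr=8 reg=6
step 10: T1 LOAD ⇒ load; ctr=8 reg=8
step 11: T1 CAS ⇒ ok; ctr=9 reg=8
step 12: T2 LOAD ⇒ load; ctr=9 reg=9
step 13: T0 LOAD ⇒ load; ctr=9 reg=9
step 14: T3 CAS ⇒ retry; ctr=9 reg=8
step 15: T0 CAS ⇒ ok; ctr=10 reg=9
step 16: T2 CAS ⇒ retry; ctr=10 reg=9
step 17: T3 LOAD ⇒ load; ctr=10 reg=10
step 18: T3 CAS ⇒ ok; ctr=11 reg=10
Flip is step 16.

step = 16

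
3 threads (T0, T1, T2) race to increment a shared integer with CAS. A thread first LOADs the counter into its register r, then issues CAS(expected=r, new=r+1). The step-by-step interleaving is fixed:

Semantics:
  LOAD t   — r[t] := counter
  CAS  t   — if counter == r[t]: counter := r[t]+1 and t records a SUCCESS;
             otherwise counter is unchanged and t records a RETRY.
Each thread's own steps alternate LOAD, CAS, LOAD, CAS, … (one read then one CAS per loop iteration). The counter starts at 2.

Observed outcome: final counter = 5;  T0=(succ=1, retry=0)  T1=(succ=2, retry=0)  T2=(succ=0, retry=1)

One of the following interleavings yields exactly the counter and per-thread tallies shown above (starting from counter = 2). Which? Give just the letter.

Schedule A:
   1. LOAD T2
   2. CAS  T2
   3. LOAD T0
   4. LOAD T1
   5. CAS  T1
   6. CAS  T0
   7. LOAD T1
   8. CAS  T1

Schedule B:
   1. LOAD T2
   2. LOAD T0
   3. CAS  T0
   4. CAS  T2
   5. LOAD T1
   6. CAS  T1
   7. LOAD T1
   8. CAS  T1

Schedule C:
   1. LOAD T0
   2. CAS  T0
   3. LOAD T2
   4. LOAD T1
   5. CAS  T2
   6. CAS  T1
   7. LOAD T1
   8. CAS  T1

B

Tracing schedule B:
#1 T2 reads 2
#2 T0 reads 2
#3 T0 CAS(2→3) writes; counter now 3
#4 T2 CAS(2→3) fails; counter now 3
#5 T1 reads 3
#6 T1 CAS(3→4) writes; counter now 4
#7 T1 reads 4
#8 T1 CAS(4→5) writes; counter now 5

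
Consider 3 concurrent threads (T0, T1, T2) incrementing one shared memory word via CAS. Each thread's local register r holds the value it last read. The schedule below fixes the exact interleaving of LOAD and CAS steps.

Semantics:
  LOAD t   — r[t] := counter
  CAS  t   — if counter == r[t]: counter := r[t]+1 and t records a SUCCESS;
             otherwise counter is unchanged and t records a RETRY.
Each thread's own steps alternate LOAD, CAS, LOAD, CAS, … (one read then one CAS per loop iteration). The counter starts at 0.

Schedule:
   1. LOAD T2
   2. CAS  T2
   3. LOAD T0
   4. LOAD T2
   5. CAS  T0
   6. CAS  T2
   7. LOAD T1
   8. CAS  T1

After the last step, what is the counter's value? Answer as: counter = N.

counter = 3

[1] T2.load  rd  (counter 0, T2.r 0)
[2] T2.cas  hit  (counter 1, T2.r 0)
[3] T0.load  rd  (counter 1, T0.r 1)
[4] T2.load  rd  (counter 1, T2.r 1)
[5] T0.cas  hit  (counter 2, T0.r 1)
[6] T2.cas  miss  (counter 2, T2.r 1)
[7] T1.load  rd  (counter 2, T1.r 2)
[8] T1.cas  hit  (counter 3, T1.r 2)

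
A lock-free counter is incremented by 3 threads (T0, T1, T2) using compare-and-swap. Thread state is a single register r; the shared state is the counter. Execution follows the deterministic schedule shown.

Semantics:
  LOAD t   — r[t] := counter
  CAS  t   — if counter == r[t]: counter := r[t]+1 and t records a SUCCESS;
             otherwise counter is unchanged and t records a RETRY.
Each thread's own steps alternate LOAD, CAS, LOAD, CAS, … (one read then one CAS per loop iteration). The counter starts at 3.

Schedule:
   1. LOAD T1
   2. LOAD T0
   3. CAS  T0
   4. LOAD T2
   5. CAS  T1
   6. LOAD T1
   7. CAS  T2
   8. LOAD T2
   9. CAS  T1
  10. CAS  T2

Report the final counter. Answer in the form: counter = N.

counter = 6

T1 LOAD — after: cnt=3, r=3 — load
T0 LOAD — after: cnt=3, r=3 — load
T0 CAS — after: cnt=4, r=3 — ok
T2 LOAD — after: cnt=4, r=4 — load
T1 CAS — after: cnt=4, r=3 — retry
T1 LOAD — after: cnt=4, r=4 — load
T2 CAS — after: cnt=5, r=4 — ok
T2 LOAD — after: cnt=5, r=5 — load
T1 CAS — after: cnt=5, r=4 — retry
T2 CAS — after: cnt=6, r=5 — ok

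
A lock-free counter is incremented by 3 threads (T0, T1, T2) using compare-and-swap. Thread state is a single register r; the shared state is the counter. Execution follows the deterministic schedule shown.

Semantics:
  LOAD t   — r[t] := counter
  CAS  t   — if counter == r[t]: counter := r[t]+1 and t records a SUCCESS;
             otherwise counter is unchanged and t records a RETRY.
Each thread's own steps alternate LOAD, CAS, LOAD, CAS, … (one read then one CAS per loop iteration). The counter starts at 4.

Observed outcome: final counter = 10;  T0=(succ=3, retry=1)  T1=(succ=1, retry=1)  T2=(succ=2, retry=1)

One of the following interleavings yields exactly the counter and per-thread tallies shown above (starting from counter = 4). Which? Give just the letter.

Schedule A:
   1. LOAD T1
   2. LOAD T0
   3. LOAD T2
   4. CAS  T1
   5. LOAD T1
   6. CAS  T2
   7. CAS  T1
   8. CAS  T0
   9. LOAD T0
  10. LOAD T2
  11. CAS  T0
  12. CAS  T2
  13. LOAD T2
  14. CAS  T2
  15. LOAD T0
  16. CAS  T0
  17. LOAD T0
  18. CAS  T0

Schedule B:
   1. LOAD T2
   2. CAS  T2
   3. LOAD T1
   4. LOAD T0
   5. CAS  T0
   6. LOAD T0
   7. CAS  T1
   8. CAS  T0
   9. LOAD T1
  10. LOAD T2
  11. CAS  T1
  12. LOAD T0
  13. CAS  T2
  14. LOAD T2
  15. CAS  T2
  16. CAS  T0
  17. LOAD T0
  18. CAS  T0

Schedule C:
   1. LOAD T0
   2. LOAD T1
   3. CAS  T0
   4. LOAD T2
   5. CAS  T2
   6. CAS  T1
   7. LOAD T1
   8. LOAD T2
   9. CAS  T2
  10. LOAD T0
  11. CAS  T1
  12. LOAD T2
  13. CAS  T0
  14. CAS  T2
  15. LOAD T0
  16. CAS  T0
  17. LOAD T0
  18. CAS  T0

B

Tracing schedule B:
[1] T2.load  rd  (counter 4, T2.r 4)
[2] T2.cas  hit  (counter 5, T2.r 4)
[3] T1.load  rd  (counter 5, T1.r 5)
[4] T0.load  rd  (counter 5, T0.r 5)
[5] T0.cas  hit  (counter 6, T0.r 5)
[6] T0.load  rd  (counter 6, T0.r 6)
[7] T1.cas  miss  (counter 6, T1.r 5)
[8] T0.cas  hit  (counter 7, T0.r 6)
[9] T1.load  rd  (counter 7, T1.r 7)
[10] T2.load  rd  (counter 7, T2.r 7)
[11] T1.cas  hit  (counter 8, T1.r 7)
[12] T0.load  rd  (counter 8, T0.r 8)
[13] T2.cas  miss  (counter 8, T2.r 7)
[14] T2.load  rd  (counter 8, T2.r 8)
[15] T2.cas  hit  (counter 9, T2.r 8)
[16] T0.cas  miss  (counter 9, T0.r 8)
[17] T0.load  rd  (counter 9, T0.r 9)
[18] T0.cas  hit  (counter 10, T0.r 9)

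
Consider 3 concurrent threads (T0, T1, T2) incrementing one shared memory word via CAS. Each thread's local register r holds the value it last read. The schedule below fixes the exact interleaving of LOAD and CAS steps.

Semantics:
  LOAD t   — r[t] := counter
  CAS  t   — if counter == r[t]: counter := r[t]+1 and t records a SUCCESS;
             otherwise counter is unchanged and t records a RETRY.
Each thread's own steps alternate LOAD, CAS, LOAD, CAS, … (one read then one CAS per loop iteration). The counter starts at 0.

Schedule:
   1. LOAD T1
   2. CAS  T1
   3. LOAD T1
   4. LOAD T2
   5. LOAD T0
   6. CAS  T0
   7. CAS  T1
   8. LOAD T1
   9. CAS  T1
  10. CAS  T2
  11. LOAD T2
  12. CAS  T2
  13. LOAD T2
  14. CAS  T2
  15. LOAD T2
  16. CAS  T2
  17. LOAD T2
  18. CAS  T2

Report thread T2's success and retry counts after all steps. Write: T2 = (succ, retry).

T1 LOAD — after: cnt=0, r=0 — load
T1 CAS — after: cnt=1, r=0 — ok
T1 LOAD — after: cnt=1, r=1 — load
T2 LOAD — after: cnt=1, r=1 — load
T0 LOAD — after: cnt=1, r=1 — load
T0 CAS — after: cnt=2, r=1 — ok
T1 CAS — after: cnt=2, r=1 — retry
T1 LOAD — after: cnt=2, r=2 — load
T1 CAS — after: cnt=3, r=2 — ok
T2 CAS — after: cnt=3, r=1 — retry
T2 LOAD — after: cnt=3, r=3 — load
T2 CAS — after: cnt=4, r=3 — ok
T2 LOAD — after: cnt=4, r=4 — load
T2 CAS — after: cnt=5, r=4 — ok
T2 LOAD — after: cnt=5, r=5 — load
T2 CAS — after: cnt=6, r=5 — ok
T2 LOAD — after: cnt=6, r=6 — load
T2 CAS — after: cnt=7, r=6 — ok

T2 = (4, 1)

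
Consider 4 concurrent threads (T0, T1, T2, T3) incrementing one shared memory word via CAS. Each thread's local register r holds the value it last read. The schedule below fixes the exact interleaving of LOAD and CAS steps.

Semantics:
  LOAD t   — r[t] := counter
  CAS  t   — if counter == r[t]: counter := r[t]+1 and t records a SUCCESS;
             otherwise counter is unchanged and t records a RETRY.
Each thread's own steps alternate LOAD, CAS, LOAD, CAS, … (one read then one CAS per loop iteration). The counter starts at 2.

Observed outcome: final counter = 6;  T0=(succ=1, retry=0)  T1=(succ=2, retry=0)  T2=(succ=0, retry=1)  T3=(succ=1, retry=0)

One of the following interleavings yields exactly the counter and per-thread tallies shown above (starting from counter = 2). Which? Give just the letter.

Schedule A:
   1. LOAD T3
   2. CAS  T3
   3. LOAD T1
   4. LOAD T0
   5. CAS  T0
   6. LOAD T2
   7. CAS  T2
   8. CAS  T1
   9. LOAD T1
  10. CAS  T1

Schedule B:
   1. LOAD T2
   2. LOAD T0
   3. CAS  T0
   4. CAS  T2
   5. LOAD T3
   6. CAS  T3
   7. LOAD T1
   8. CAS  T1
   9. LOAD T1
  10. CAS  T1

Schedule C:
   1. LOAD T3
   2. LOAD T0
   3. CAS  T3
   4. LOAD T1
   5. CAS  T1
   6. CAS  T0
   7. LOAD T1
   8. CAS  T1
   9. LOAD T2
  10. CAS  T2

B

Run B:
step 1: T2 LOAD ⇒ load; ctr=2 reg=2
step 2: T0 LOAD ⇒ load; ctr=2 reg=2
step 3: T0 CAS ⇒ ok; ctr=3 reg=2
step 4: T2 CAS ⇒ retry; ctr=3 reg=2
step 5: T3 LOAD ⇒ load; ctr=3 reg=3
step 6: T3 CAS ⇒ ok; ctr=4 reg=3
step 7: T1 LOAD ⇒ load; ctr=4 reg=4
step 8: T1 CAS ⇒ ok; ctr=5 reg=4
step 9: T1 LOAD ⇒ load; ctr=5 reg=5
step 10: T1 CAS ⇒ ok; ctr=6 reg=5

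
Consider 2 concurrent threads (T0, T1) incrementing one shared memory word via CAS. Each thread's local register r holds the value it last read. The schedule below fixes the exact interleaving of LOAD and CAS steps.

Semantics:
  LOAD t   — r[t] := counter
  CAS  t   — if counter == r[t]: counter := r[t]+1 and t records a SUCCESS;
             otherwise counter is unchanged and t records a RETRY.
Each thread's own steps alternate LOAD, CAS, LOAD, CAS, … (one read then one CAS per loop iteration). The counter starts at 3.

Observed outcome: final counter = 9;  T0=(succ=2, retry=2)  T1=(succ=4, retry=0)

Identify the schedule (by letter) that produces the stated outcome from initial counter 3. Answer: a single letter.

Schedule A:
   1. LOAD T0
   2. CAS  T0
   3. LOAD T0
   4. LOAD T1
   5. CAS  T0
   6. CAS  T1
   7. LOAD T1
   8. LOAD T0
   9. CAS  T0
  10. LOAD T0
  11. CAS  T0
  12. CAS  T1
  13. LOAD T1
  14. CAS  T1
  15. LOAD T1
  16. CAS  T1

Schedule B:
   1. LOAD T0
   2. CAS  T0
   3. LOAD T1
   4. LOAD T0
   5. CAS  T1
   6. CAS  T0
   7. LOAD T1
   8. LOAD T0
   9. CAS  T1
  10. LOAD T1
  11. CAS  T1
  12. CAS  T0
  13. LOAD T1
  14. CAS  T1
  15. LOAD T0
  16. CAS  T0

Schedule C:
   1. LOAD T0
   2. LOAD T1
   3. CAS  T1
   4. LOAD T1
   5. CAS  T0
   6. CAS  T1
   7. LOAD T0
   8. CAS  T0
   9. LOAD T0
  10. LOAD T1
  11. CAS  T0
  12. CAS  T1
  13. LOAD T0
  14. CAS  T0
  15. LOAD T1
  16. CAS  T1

B

Tracing schedule B:
[1] T0.load  rd  (counter 3, T0.r 3)
[2] T0.cas  hit  (counter 4, T0.r 3)
[3] T1.load  rd  (counter 4, T1.r 4)
[4] T0.load  rd  (counter 4, T0.r 4)
[5] T1.cas  hit  (counter 5, T1.r 4)
[6] T0.cas  miss  (counter 5, T0.r 4)
[7] T1.load  rd  (counter 5, T1.r 5)
[8] T0.load  rd  (counter 5, T0.r 5)
[9] T1.cas  hit  (counter 6, T1.r 5)
[10] T1.load  rd  (counter 6, T1.r 6)
[11] T1.cas  hit  (counter 7, T1.r 6)
[12] T0.cas  miss  (counter 7, T0.r 5)
[13] T1.load  rd  (counter 7, T1.r 7)
[14] T1.cas  hit  (counter 8, T1.r 7)
[15] T0.load  rd  (counter 8, T0.r 8)
[16] T0.cas  hit  (counter 9, T0.r 8)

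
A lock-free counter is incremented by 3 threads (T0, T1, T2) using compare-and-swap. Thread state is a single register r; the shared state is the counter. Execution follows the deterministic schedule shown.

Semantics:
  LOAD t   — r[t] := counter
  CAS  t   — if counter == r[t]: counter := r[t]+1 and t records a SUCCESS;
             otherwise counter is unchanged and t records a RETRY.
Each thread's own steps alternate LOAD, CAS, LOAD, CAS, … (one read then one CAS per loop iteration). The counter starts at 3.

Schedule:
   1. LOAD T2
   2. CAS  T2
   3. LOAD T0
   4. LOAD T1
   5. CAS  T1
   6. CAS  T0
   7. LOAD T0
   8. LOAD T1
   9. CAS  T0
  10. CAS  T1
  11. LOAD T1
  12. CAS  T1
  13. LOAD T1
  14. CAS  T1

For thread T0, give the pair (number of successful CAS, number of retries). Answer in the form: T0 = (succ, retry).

#1 T2 reads 3
#2 T2 CAS(3→4) writes; counter now 4
#3 T0 reads 4
#4 T1 reads 4
#5 T1 CAS(4→5) writes; counter now 5
#6 T0 CAS(4→5) fails; counter now 5
#7 T0 reads 5
#8 T1 reads 5
#9 T0 CAS(5→6) writes; counter now 6
#10 T1 CAS(5→6) fails; counter now 6
#11 T1 reads 6
#12 T1 CAS(6→7) writes; counter now 7
#13 T1 reads 7
#14 T1 CAS(7→8) writes; counter now 8

T0 = (1, 1)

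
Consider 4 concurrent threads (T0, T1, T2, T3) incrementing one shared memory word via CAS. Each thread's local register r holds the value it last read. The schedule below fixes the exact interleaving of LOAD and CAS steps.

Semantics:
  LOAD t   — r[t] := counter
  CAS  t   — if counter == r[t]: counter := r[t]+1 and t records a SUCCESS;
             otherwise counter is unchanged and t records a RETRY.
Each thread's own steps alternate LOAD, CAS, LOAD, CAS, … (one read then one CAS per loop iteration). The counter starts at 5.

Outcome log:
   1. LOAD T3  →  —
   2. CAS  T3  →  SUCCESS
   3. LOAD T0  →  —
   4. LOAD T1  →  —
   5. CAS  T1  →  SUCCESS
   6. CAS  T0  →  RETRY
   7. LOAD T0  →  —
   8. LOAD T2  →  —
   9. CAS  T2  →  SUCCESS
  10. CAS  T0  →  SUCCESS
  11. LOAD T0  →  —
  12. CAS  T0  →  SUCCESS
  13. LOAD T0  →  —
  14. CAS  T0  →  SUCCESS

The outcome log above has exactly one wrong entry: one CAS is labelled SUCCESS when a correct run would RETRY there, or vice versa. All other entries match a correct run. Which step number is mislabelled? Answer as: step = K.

Re-executing:
step 1: T3 LOAD ⇒ load; ctr=5 reg=5
step 2: T3 CAS ⇒ ok; ctr=6 reg=5
step 3: T0 LOAD ⇒ load; ctr=6 reg=6
step 4: T1 LOAD ⇒ load; ctr=6 reg=6
step 5: T1 CAS ⇒ ok; ctr=7 reg=6
step 6: T0 CAS ⇒ retry; ctr=7 reg=6
step 7: T0 LOAD ⇒ load; ctr=7 reg=7
step 8: T2 LOAD ⇒ load; ctr=7 reg=7
step 9: T2 CAS ⇒ ok; ctr=8 reg=7
step 10: T0 CAS ⇒ retry; ctr=8 reg=7
step 11: T0 LOAD ⇒ load; ctr=8 reg=8
step 12: T0 CAS ⇒ ok; ctr=9 reg=8
step 13: T0 LOAD ⇒ load; ctr=9 reg=9
step 14: T0 CAS ⇒ ok; ctr=10 reg=9
Mismatch at 10.

step = 10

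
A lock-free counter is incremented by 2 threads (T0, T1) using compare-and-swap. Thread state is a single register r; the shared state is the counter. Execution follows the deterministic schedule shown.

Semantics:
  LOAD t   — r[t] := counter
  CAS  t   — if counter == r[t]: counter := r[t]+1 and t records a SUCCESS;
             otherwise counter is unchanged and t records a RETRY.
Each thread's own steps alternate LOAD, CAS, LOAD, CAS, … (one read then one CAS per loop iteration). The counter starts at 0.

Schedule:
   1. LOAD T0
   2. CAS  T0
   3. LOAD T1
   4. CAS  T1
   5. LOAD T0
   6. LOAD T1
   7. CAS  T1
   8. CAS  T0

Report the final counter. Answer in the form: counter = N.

[1] T0.load  rd  (counter 0, T0.r 0)
[2] T0.cas  hit  (counter 1, T0.r 0)
[3] T1.load  rd  (counter 1, T1.r 1)
[4] T1.cas  hit  (counter 2, T1.r 1)
[5] T0.load  rd  (counter 2, T0.r 2)
[6] T1.load  rd  (counter 2, T1.r 2)
[7] T1.cas  hit  (counter 3, T1.r 2)
[8] T0.cas  miss  (counter 3, T0.r 2)

counter = 3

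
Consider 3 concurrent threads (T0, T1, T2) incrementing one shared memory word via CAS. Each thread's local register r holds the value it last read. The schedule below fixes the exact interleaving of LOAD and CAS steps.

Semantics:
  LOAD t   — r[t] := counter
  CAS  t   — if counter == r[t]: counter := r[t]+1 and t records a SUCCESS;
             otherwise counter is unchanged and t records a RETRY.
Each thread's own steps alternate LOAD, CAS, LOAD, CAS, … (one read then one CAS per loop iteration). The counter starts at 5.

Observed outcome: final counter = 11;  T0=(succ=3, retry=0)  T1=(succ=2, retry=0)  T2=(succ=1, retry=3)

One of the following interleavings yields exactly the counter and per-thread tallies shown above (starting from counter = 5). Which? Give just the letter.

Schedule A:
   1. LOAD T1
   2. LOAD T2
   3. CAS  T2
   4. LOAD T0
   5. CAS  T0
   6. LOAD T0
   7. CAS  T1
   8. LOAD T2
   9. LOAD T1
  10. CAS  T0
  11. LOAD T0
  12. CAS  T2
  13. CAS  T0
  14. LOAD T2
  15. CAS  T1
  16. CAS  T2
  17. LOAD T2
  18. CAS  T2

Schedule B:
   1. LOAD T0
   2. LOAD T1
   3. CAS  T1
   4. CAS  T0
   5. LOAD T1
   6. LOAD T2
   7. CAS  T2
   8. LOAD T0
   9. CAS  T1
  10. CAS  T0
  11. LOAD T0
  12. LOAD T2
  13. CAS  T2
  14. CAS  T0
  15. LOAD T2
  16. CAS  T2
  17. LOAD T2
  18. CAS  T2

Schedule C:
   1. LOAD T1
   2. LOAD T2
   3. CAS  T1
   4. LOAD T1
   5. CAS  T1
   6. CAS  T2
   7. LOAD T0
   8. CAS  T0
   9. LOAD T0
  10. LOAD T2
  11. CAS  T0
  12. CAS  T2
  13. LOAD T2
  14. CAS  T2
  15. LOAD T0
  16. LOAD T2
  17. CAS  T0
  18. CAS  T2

Simulating candidate C:
#1 T1 reads 5
#2 T2 reads 5
#3 T1 CAS(5→6) writes; counter now 6
#4 T1 reads 6
#5 T1 CAS(6→7) writes; counter now 7
#6 T2 CAS(5→6) fails; counter now 7
#7 T0 reads 7
#8 T0 CAS(7→8) writes; counter now 8
#9 T0 reads 8
#10 T2 reads 8
#11 T0 CAS(8→9) writes; counter now 9
#12 T2 CAS(8→9) fails; counter now 9
#13 T2 reads 9
#14 T2 CAS(9→10) writes; counter now 10
#15 T0 reads 10
#16 T2 reads 10
#17 T0 CAS(10→11) writes; counter now 11
#18 T2 CAS(10→11) fails; counter now 11

C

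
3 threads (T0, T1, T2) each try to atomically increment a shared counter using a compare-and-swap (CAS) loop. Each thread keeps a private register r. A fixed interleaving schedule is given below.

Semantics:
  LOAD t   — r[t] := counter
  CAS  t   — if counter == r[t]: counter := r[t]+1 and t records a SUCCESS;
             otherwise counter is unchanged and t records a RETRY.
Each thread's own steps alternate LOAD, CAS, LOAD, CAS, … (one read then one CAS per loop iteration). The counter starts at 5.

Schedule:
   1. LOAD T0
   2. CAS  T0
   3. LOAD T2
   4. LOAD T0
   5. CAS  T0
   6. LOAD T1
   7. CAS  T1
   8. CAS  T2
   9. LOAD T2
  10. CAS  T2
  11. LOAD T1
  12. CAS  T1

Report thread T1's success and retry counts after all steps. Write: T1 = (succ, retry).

T1 = (2, 0)

   1) LOAD T0:  M=5  r_T0=5
   2) CAS  T0:  M=6  r_T0=5 ✓
   3) LOAD T2:  M=6  r_T2=6
   4) LOAD T0:  M=6  r_T0=6
   5) CAS  T0:  M=7  r_T0=6 ✓
   6) LOAD T1:  M=7  r_T1=7
   7) CAS  T1:  M=8  r_T1=7 ✓
   8) CAS  T2:  M=8  r_T2=6 ✗
   9) LOAD T2:  M=8  r_T2=8
  10) CAS  T2:  M=9  r_T2=8 ✓
  11) LOAD T1:  M=9  r_T1=9
  12) CAS  T1:  M=10  r_T1=9 ✓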